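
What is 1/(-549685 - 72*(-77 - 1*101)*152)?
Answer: 1/1398347 ≈ 7.1513e-7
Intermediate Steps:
1/(-549685 - 72*(-77 - 1*101)*152) = 1/(-549685 - 72*(-77 - 101)*152) = 1/(-549685 - 72*(-178)*152) = 1/(-549685 + 12816*152) = 1/(-549685 + 1948032) = 1/1398347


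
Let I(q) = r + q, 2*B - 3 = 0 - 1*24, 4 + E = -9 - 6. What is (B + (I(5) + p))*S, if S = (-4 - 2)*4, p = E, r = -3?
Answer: 660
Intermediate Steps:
E = -19 (E = -4 + (-9 - 6) = -4 - 15 = -19)
B = -21/2 (B = 3/2 + (0 - 1*24)/2 = 3/2 + (0 - 24)/2 = 3/2 + (½)*(-24) = 3/2 - 12 = -21/2 ≈ -10.500)
p = -19
I(q) = -3 + q
S = -24 (S = -6*4 = -24)
(B + (I(5) + p))*S = (-21/2 + ((-3 + 5) - 19))*(-24) = (-21/2 + (2 - 19))*(-24) = (-21/2 - 17)*(-24) = -55/2*(-24) = 660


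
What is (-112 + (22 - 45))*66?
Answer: -8910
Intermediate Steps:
(-112 + (22 - 45))*66 = (-112 - 23)*66 = -135*66 = -8910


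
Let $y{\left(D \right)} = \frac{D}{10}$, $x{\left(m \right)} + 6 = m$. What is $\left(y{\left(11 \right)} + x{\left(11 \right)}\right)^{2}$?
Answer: $\frac{3721}{100} \approx 37.21$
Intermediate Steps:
$x{\left(m \right)} = -6 + m$
$y{\left(D \right)} = \frac{D}{10}$ ($y{\left(D \right)} = D \frac{1}{10} = \frac{D}{10}$)
$\left(y{\left(11 \right)} + x{\left(11 \right)}\right)^{2} = \left(\frac{1}{10} \cdot 11 + \left(-6 + 11\right)\right)^{2} = \left(\frac{11}{10} + 5\right)^{2} = \left(\frac{61}{10}\right)^{2} = \frac{3721}{100}$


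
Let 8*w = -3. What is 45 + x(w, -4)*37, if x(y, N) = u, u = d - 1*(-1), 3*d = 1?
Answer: 283/3 ≈ 94.333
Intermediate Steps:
d = ⅓ (d = (⅓)*1 = ⅓ ≈ 0.33333)
w = -3/8 (w = (⅛)*(-3) = -3/8 ≈ -0.37500)
u = 4/3 (u = ⅓ - 1*(-1) = ⅓ + 1 = 4/3 ≈ 1.3333)
x(y, N) = 4/3
45 + x(w, -4)*37 = 45 + (4/3)*37 = 45 + 148/3 = 283/3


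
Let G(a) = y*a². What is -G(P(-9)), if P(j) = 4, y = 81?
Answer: -1296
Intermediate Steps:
G(a) = 81*a²
-G(P(-9)) = -81*4² = -81*16 = -1*1296 = -1296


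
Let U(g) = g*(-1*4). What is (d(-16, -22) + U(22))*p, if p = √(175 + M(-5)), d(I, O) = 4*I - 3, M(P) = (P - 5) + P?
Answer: -620*√10 ≈ -1960.6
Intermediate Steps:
M(P) = -5 + 2*P (M(P) = (-5 + P) + P = -5 + 2*P)
d(I, O) = -3 + 4*I
U(g) = -4*g (U(g) = g*(-4) = -4*g)
p = 4*√10 (p = √(175 + (-5 + 2*(-5))) = √(175 + (-5 - 10)) = √(175 - 15) = √160 = 4*√10 ≈ 12.649)
(d(-16, -22) + U(22))*p = ((-3 + 4*(-16)) - 4*22)*(4*√10) = ((-3 - 64) - 88)*(4*√10) = (-67 - 88)*(4*√10) = -620*√10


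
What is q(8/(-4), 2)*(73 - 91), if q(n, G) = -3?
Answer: 54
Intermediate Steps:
q(8/(-4), 2)*(73 - 91) = -3*(73 - 91) = -3*(-18) = 54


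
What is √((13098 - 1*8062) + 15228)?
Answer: 2*√5066 ≈ 142.35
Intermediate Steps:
√((13098 - 1*8062) + 15228) = √((13098 - 8062) + 15228) = √(5036 + 15228) = √20264 = 2*√5066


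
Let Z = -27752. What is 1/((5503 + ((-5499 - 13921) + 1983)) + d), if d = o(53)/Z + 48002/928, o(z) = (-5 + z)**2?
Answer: -1609616/19126031507 ≈ -8.4158e-5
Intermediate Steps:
d = 83125837/1609616 (d = (-5 + 53)**2/(-27752) + 48002/928 = 48**2*(-1/27752) + 48002*(1/928) = 2304*(-1/27752) + 24001/464 = -288/3469 + 24001/464 = 83125837/1609616 ≈ 51.643)
1/((5503 + ((-5499 - 13921) + 1983)) + d) = 1/((5503 + ((-5499 - 13921) + 1983)) + 83125837/1609616) = 1/((5503 + (-19420 + 1983)) + 83125837/1609616) = 1/((5503 - 17437) + 83125837/1609616) = 1/(-11934 + 83125837/1609616) = 1/(-19126031507/1609616) = -1609616/19126031507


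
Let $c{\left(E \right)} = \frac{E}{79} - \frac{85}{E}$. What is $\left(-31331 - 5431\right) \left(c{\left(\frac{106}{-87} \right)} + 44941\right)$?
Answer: $- \frac{200916834330839}{121423} \approx -1.6547 \cdot 10^{9}$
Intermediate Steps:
$c{\left(E \right)} = - \frac{85}{E} + \frac{E}{79}$ ($c{\left(E \right)} = E \frac{1}{79} - \frac{85}{E} = \frac{E}{79} - \frac{85}{E} = - \frac{85}{E} + \frac{E}{79}$)
$\left(-31331 - 5431\right) \left(c{\left(\frac{106}{-87} \right)} + 44941\right) = \left(-31331 - 5431\right) \left(\left(- \frac{85}{106 \frac{1}{-87}} + \frac{106 \frac{1}{-87}}{79}\right) + 44941\right) = - 36762 \left(\left(- \frac{85}{106 \left(- \frac{1}{87}\right)} + \frac{106 \left(- \frac{1}{87}\right)}{79}\right) + 44941\right) = - 36762 \left(\left(- \frac{85}{- \frac{106}{87}} + \frac{1}{79} \left(- \frac{106}{87}\right)\right) + 44941\right) = - 36762 \left(\left(\left(-85\right) \left(- \frac{87}{106}\right) - \frac{106}{6873}\right) + 44941\right) = - 36762 \left(\left(\frac{7395}{106} - \frac{106}{6873}\right) + 44941\right) = - 36762 \left(\frac{50814599}{728538} + 44941\right) = \left(-36762\right) \frac{32792040857}{728538} = - \frac{200916834330839}{121423}$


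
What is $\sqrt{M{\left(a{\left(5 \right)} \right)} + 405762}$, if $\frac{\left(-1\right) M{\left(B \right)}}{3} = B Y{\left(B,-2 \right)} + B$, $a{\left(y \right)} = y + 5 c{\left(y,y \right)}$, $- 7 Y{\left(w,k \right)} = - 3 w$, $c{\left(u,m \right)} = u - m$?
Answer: $\frac{6 \sqrt{552223}}{7} \approx 636.96$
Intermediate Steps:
$Y{\left(w,k \right)} = \frac{3 w}{7}$ ($Y{\left(w,k \right)} = - \frac{\left(-3\right) w}{7} = \frac{3 w}{7}$)
$a{\left(y \right)} = y$ ($a{\left(y \right)} = y + 5 \left(y - y\right) = y + 5 \cdot 0 = y + 0 = y$)
$M{\left(B \right)} = - 3 B - \frac{9 B^{2}}{7}$ ($M{\left(B \right)} = - 3 \left(B \frac{3 B}{7} + B\right) = - 3 \left(\frac{3 B^{2}}{7} + B\right) = - 3 \left(B + \frac{3 B^{2}}{7}\right) = - 3 B - \frac{9 B^{2}}{7}$)
$\sqrt{M{\left(a{\left(5 \right)} \right)} + 405762} = \sqrt{\left(- \frac{3}{7}\right) 5 \left(7 + 3 \cdot 5\right) + 405762} = \sqrt{\left(- \frac{3}{7}\right) 5 \left(7 + 15\right) + 405762} = \sqrt{\left(- \frac{3}{7}\right) 5 \cdot 22 + 405762} = \sqrt{- \frac{330}{7} + 405762} = \sqrt{\frac{2840004}{7}} = \frac{6 \sqrt{552223}}{7}$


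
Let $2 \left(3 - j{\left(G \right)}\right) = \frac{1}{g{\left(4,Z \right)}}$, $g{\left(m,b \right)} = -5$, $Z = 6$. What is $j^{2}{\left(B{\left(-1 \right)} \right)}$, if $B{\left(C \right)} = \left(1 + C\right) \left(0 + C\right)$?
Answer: $\frac{961}{100} \approx 9.61$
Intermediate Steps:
$B{\left(C \right)} = C \left(1 + C\right)$ ($B{\left(C \right)} = \left(1 + C\right) C = C \left(1 + C\right)$)
$j{\left(G \right)} = \frac{31}{10}$ ($j{\left(G \right)} = 3 - \frac{1}{2 \left(-5\right)} = 3 - - \frac{1}{10} = 3 + \frac{1}{10} = \frac{31}{10}$)
$j^{2}{\left(B{\left(-1 \right)} \right)} = \left(\frac{31}{10}\right)^{2} = \frac{961}{100}$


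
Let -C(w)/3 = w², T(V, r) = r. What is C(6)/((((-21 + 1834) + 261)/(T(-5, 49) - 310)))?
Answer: 14094/1037 ≈ 13.591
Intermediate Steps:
C(w) = -3*w²
C(6)/((((-21 + 1834) + 261)/(T(-5, 49) - 310))) = (-3*6²)/((((-21 + 1834) + 261)/(49 - 310))) = (-3*36)/(((1813 + 261)/(-261))) = -108/(2074*(-1/261)) = -108/(-2074/261) = -108*(-261/2074) = 14094/1037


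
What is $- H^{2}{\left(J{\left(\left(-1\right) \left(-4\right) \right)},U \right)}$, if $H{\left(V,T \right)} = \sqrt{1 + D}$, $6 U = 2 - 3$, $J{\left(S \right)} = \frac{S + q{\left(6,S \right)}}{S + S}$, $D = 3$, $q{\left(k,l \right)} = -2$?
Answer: $-4$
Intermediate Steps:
$J{\left(S \right)} = \frac{-2 + S}{2 S}$ ($J{\left(S \right)} = \frac{S - 2}{S + S} = \frac{-2 + S}{2 S}$)
$U = - \frac{1}{6}$ ($U = \frac{2 - 3}{6} = \frac{1}{6} \left(-1\right) = - \frac{1}{6} \approx -0.16667$)
$H{\left(V,T \right)} = 2$ ($H{\left(V,T \right)} = \sqrt{1 + 3} = \sqrt{4} = 2$)
$- H^{2}{\left(J{\left(\left(-1\right) \left(-4\right) \right)},U \right)} = - 2^{2} = \left(-1\right) 4 = -4$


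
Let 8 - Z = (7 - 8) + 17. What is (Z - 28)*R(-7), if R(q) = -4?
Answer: 144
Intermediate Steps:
Z = -8 (Z = 8 - ((7 - 8) + 17) = 8 - (-1 + 17) = 8 - 1*16 = 8 - 16 = -8)
(Z - 28)*R(-7) = (-8 - 28)*(-4) = -36*(-4) = 144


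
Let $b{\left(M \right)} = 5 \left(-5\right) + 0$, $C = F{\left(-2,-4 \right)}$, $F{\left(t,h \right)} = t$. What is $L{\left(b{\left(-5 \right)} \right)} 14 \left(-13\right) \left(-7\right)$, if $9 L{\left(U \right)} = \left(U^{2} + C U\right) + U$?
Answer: $\frac{828100}{9} \approx 92011.0$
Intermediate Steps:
$C = -2$
$b{\left(M \right)} = -25$ ($b{\left(M \right)} = -25 + 0 = -25$)
$L{\left(U \right)} = - \frac{U}{9} + \frac{U^{2}}{9}$ ($L{\left(U \right)} = \frac{\left(U^{2} - 2 U\right) + U}{9} = \frac{U^{2} - U}{9} = - \frac{U}{9} + \frac{U^{2}}{9}$)
$L{\left(b{\left(-5 \right)} \right)} 14 \left(-13\right) \left(-7\right) = \frac{1}{9} \left(-25\right) \left(-1 - 25\right) 14 \left(-13\right) \left(-7\right) = \frac{1}{9} \left(-25\right) \left(-26\right) \left(\left(-182\right) \left(-7\right)\right) = \frac{650}{9} \cdot 1274 = \frac{828100}{9}$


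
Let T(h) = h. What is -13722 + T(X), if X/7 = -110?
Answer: -14492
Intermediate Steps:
X = -770 (X = 7*(-110) = -770)
-13722 + T(X) = -13722 - 770 = -14492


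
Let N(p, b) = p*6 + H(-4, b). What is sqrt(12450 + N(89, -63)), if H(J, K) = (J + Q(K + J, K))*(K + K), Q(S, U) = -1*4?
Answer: 2*sqrt(3498) ≈ 118.29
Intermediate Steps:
Q(S, U) = -4
H(J, K) = 2*K*(-4 + J) (H(J, K) = (J - 4)*(K + K) = (-4 + J)*(2*K) = 2*K*(-4 + J))
N(p, b) = -16*b + 6*p (N(p, b) = p*6 + 2*b*(-4 - 4) = 6*p + 2*b*(-8) = 6*p - 16*b = -16*b + 6*p)
sqrt(12450 + N(89, -63)) = sqrt(12450 + (-16*(-63) + 6*89)) = sqrt(12450 + (1008 + 534)) = sqrt(12450 + 1542) = sqrt(13992) = 2*sqrt(3498)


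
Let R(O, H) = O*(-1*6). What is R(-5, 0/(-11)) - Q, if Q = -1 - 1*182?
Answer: 213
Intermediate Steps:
R(O, H) = -6*O (R(O, H) = O*(-6) = -6*O)
Q = -183 (Q = -1 - 182 = -183)
R(-5, 0/(-11)) - Q = -6*(-5) - 1*(-183) = 30 + 183 = 213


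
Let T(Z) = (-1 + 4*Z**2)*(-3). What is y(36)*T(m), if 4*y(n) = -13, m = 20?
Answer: 62361/4 ≈ 15590.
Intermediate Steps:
y(n) = -13/4 (y(n) = (1/4)*(-13) = -13/4)
T(Z) = 3 - 12*Z**2
y(36)*T(m) = -13*(3 - 12*20**2)/4 = -13*(3 - 12*400)/4 = -13*(3 - 4800)/4 = -13/4*(-4797) = 62361/4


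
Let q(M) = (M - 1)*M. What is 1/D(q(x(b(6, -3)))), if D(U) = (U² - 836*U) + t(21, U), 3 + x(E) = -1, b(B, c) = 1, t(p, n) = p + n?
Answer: -1/16279 ≈ -6.1429e-5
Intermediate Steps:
t(p, n) = n + p
x(E) = -4 (x(E) = -3 - 1 = -4)
q(M) = M*(-1 + M) (q(M) = (-1 + M)*M = M*(-1 + M))
D(U) = 21 + U² - 835*U (D(U) = (U² - 836*U) + (U + 21) = (U² - 836*U) + (21 + U) = 21 + U² - 835*U)
1/D(q(x(b(6, -3)))) = 1/(21 + (-4*(-1 - 4))² - (-3340)*(-1 - 4)) = 1/(21 + (-4*(-5))² - (-3340)*(-5)) = 1/(21 + 20² - 835*20) = 1/(21 + 400 - 16700) = 1/(-16279) = -1/16279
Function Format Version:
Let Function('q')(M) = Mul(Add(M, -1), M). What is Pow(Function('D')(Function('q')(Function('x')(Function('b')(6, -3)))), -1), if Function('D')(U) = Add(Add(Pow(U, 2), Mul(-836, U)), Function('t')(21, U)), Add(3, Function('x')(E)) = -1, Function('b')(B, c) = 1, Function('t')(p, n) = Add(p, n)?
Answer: Rational(-1, 16279) ≈ -6.1429e-5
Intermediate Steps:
Function('t')(p, n) = Add(n, p)
Function('x')(E) = -4 (Function('x')(E) = Add(-3, -1) = -4)
Function('q')(M) = Mul(M, Add(-1, M)) (Function('q')(M) = Mul(Add(-1, M), M) = Mul(M, Add(-1, M)))
Function('D')(U) = Add(21, Pow(U, 2), Mul(-835, U)) (Function('D')(U) = Add(Add(Pow(U, 2), Mul(-836, U)), Add(U, 21)) = Add(Add(Pow(U, 2), Mul(-836, U)), Add(21, U)) = Add(21, Pow(U, 2), Mul(-835, U)))
Pow(Function('D')(Function('q')(Function('x')(Function('b')(6, -3)))), -1) = Pow(Add(21, Pow(Mul(-4, Add(-1, -4)), 2), Mul(-835, Mul(-4, Add(-1, -4)))), -1) = Pow(Add(21, Pow(Mul(-4, -5), 2), Mul(-835, Mul(-4, -5))), -1) = Pow(Add(21, Pow(20, 2), Mul(-835, 20)), -1) = Pow(Add(21, 400, -16700), -1) = Pow(-16279, -1) = Rational(-1, 16279)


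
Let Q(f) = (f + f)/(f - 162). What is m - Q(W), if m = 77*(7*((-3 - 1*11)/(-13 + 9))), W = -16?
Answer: 335765/178 ≈ 1886.3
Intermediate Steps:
Q(f) = 2*f/(-162 + f) (Q(f) = (2*f)/(-162 + f) = 2*f/(-162 + f))
m = 3773/2 (m = 77*(7*((-3 - 11)/(-4))) = 77*(7*(-14*(-¼))) = 77*(7*(7/2)) = 77*(49/2) = 3773/2 ≈ 1886.5)
m - Q(W) = 3773/2 - 2*(-16)/(-162 - 16) = 3773/2 - 2*(-16)/(-178) = 3773/2 - 2*(-16)*(-1)/178 = 3773/2 - 1*16/89 = 3773/2 - 16/89 = 335765/178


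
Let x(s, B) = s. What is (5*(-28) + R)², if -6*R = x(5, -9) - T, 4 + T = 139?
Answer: 126025/9 ≈ 14003.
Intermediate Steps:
T = 135 (T = -4 + 139 = 135)
R = 65/3 (R = -(5 - 1*135)/6 = -(5 - 135)/6 = -⅙*(-130) = 65/3 ≈ 21.667)
(5*(-28) + R)² = (5*(-28) + 65/3)² = (-140 + 65/3)² = (-355/3)² = 126025/9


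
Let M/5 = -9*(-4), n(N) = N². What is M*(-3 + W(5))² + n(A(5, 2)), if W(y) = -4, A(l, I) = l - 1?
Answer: 8836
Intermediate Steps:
A(l, I) = -1 + l
M = 180 (M = 5*(-9*(-4)) = 5*36 = 180)
M*(-3 + W(5))² + n(A(5, 2)) = 180*(-3 - 4)² + (-1 + 5)² = 180*(-7)² + 4² = 180*49 + 16 = 8820 + 16 = 8836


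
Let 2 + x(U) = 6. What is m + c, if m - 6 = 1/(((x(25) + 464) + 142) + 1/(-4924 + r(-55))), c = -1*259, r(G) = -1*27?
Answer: -764082626/3020109 ≈ -253.00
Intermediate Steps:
r(G) = -27
x(U) = 4 (x(U) = -2 + 6 = 4)
c = -259
m = 18125605/3020109 (m = 6 + 1/(((4 + 464) + 142) + 1/(-4924 - 27)) = 6 + 1/((468 + 142) + 1/(-4951)) = 6 + 1/(610 - 1/4951) = 6 + 1/(3020109/4951) = 6 + 4951/3020109 = 18125605/3020109 ≈ 6.0016)
m + c = 18125605/3020109 - 259 = -764082626/3020109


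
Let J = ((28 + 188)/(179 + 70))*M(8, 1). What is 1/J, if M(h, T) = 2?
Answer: 83/144 ≈ 0.57639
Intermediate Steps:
J = 144/83 (J = ((28 + 188)/(179 + 70))*2 = (216/249)*2 = (216*(1/249))*2 = (72/83)*2 = 144/83 ≈ 1.7349)
1/J = 1/(144/83) = 83/144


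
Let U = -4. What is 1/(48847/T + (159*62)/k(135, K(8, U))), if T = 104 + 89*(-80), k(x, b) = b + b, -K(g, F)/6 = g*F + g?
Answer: 42096/1147829 ≈ 0.036674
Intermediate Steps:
K(g, F) = -6*g - 6*F*g (K(g, F) = -6*(g*F + g) = -6*(F*g + g) = -6*(g + F*g) = -6*g - 6*F*g)
k(x, b) = 2*b
T = -7016 (T = 104 - 7120 = -7016)
1/(48847/T + (159*62)/k(135, K(8, U))) = 1/(48847/(-7016) + (159*62)/((2*(-6*8*(1 - 4))))) = 1/(48847*(-1/7016) + 9858/((2*(-6*8*(-3))))) = 1/(-48847/7016 + 9858/((2*144))) = 1/(-48847/7016 + 9858/288) = 1/(-48847/7016 + 9858*(1/288)) = 1/(-48847/7016 + 1643/48) = 1/(1147829/42096) = 42096/1147829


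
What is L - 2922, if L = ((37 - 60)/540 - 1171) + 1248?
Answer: -1536323/540 ≈ -2845.0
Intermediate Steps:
L = 41557/540 (L = (-23*1/540 - 1171) + 1248 = (-23/540 - 1171) + 1248 = -632363/540 + 1248 = 41557/540 ≈ 76.957)
L - 2922 = 41557/540 - 2922 = -1536323/540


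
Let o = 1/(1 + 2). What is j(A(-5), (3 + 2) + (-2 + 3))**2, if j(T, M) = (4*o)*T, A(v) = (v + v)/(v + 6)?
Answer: 1600/9 ≈ 177.78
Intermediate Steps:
o = 1/3 ≈ 0.33333
A(v) = 2*v/(6 + v) (A(v) = (2*v)/(6 + v) = 2*v/(6 + v))
j(T, M) = 4*T/3 (j(T, M) = (4*(1/3))*T = 4*T/3)
j(A(-5), (3 + 2) + (-2 + 3))**2 = (4*(2*(-5)/(6 - 5))/3)**2 = (4*(2*(-5)/1)/3)**2 = (4*(2*(-5)*1)/3)**2 = ((4/3)*(-10))**2 = (-40/3)**2 = 1600/9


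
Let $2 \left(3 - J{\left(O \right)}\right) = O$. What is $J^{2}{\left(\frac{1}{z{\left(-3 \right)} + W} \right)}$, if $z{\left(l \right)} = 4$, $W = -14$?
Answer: $\frac{3721}{400} \approx 9.3025$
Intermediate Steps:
$J{\left(O \right)} = 3 - \frac{O}{2}$
$J^{2}{\left(\frac{1}{z{\left(-3 \right)} + W} \right)} = \left(3 - \frac{1}{2 \left(4 - 14\right)}\right)^{2} = \left(3 - \frac{1}{2 \left(-10\right)}\right)^{2} = \left(3 - - \frac{1}{20}\right)^{2} = \left(3 + \frac{1}{20}\right)^{2} = \left(\frac{61}{20}\right)^{2} = \frac{3721}{400}$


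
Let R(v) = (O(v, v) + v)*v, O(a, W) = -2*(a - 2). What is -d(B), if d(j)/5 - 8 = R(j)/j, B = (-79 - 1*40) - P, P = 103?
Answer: -1170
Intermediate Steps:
O(a, W) = 4 - 2*a (O(a, W) = -2*(-2 + a) = 4 - 2*a)
R(v) = v*(4 - v) (R(v) = ((4 - 2*v) + v)*v = (4 - v)*v = v*(4 - v))
B = -222 (B = (-79 - 1*40) - 1*103 = (-79 - 40) - 103 = -119 - 103 = -222)
d(j) = 60 - 5*j (d(j) = 40 + 5*((j*(4 - j))/j) = 40 + 5*(4 - j) = 40 + (20 - 5*j) = 60 - 5*j)
-d(B) = -(60 - 5*(-222)) = -(60 + 1110) = -1*1170 = -1170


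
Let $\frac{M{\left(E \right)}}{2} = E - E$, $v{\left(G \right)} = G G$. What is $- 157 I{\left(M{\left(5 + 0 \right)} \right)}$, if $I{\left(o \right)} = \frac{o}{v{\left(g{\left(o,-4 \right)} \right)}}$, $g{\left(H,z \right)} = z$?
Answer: $0$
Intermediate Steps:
$v{\left(G \right)} = G^{2}$
$M{\left(E \right)} = 0$ ($M{\left(E \right)} = 2 \left(E - E\right) = 2 \cdot 0 = 0$)
$I{\left(o \right)} = \frac{o}{16}$ ($I{\left(o \right)} = \frac{o}{\left(-4\right)^{2}} = \frac{o}{16}$)
$- 157 I{\left(M{\left(5 + 0 \right)} \right)} = - 157 \cdot \frac{1}{16} \cdot 0 = \left(-157\right) 0 = 0$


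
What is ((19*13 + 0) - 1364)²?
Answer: 1247689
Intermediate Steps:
((19*13 + 0) - 1364)² = ((247 + 0) - 1364)² = (247 - 1364)² = (-1117)² = 1247689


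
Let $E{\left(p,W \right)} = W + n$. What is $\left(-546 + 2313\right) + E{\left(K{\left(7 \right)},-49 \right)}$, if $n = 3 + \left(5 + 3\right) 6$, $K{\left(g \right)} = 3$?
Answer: $1769$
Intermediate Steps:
$n = 51$ ($n = 3 + 8 \cdot 6 = 3 + 48 = 51$)
$E{\left(p,W \right)} = 51 + W$ ($E{\left(p,W \right)} = W + 51 = 51 + W$)
$\left(-546 + 2313\right) + E{\left(K{\left(7 \right)},-49 \right)} = \left(-546 + 2313\right) + \left(51 - 49\right) = 1767 + 2 = 1769$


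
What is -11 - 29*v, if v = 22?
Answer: -649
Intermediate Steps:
-11 - 29*v = -11 - 29*22 = -11 - 638 = -649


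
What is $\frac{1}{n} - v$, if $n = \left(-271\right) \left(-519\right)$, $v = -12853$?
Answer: $\frac{1807761598}{140649} \approx 12853.0$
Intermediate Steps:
$n = 140649$
$\frac{1}{n} - v = \frac{1}{140649} - -12853 = \frac{1}{140649} + 12853 = \frac{1807761598}{140649}$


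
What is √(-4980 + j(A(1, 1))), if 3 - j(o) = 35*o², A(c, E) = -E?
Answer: 2*I*√1253 ≈ 70.796*I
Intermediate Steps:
j(o) = 3 - 35*o²
√(-4980 + j(A(1, 1))) = √(-4980 + (3 - 35*(-1*1)²)) = √(-4980 + (3 - 35*(-1)²)) = √(-4980 + (3 - 35*1)) = √(-4980 + (3 - 35)) = √(-4980 - 32) = √(-5012) = 2*I*√1253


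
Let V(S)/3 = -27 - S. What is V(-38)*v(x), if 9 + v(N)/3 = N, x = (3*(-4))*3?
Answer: -4455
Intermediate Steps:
x = -36 (x = -12*3 = -36)
v(N) = -27 + 3*N
V(S) = -81 - 3*S (V(S) = 3*(-27 - S) = -81 - 3*S)
V(-38)*v(x) = (-81 - 3*(-38))*(-27 + 3*(-36)) = (-81 + 114)*(-27 - 108) = 33*(-135) = -4455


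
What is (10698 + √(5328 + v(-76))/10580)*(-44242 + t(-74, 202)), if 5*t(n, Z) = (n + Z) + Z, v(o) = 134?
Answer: -472594848 - 11044*√5462/2645 ≈ -4.7259e+8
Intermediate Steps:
t(n, Z) = n/5 + 2*Z/5 (t(n, Z) = ((n + Z) + Z)/5 = ((Z + n) + Z)/5 = (n + 2*Z)/5 = n/5 + 2*Z/5)
(10698 + √(5328 + v(-76))/10580)*(-44242 + t(-74, 202)) = (10698 + √(5328 + 134)/10580)*(-44242 + ((⅕)*(-74) + (⅖)*202)) = (10698 + √5462*(1/10580))*(-44242 + (-74/5 + 404/5)) = (10698 + √5462/10580)*(-44242 + 66) = (10698 + √5462/10580)*(-44176) = -472594848 - 11044*√5462/2645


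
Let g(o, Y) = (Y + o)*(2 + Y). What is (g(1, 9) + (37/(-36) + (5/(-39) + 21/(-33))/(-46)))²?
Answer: 166531669231225/14019507216 ≈ 11879.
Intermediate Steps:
g(o, Y) = (2 + Y)*(Y + o)
(g(1, 9) + (37/(-36) + (5/(-39) + 21/(-33))/(-46)))² = ((9² + 2*9 + 2*1 + 9*1) + (37/(-36) + (5/(-39) + 21/(-33))/(-46)))² = ((81 + 18 + 2 + 9) + (37*(-1/36) + (5*(-1/39) + 21*(-1/33))*(-1/46)))² = (110 + (-37/36 + (-5/39 - 7/11)*(-1/46)))² = (110 + (-37/36 - 328/429*(-1/46)))² = (110 + (-37/36 + 164/9867))² = (110 - 119725/118404)² = (12904715/118404)² = 166531669231225/14019507216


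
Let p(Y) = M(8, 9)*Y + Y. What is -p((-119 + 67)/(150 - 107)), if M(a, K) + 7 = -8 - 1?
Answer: -780/43 ≈ -18.140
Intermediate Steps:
M(a, K) = -16 (M(a, K) = -7 + (-8 - 1) = -7 - 9 = -16)
p(Y) = -15*Y (p(Y) = -16*Y + Y = -15*Y)
-p((-119 + 67)/(150 - 107)) = -(-15)*(-119 + 67)/(150 - 107) = -(-15)*(-52/43) = -(-15)*(-52*1/43) = -(-15)*(-52)/43 = -1*780/43 = -780/43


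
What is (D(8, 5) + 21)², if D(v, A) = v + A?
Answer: 1156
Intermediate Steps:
D(v, A) = A + v
(D(8, 5) + 21)² = ((5 + 8) + 21)² = (13 + 21)² = 34² = 1156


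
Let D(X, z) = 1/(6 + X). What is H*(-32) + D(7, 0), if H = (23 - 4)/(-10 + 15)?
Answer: -7899/65 ≈ -121.52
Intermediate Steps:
H = 19/5 ≈ 3.8000
H*(-32) + D(7, 0) = (19/5)*(-32) + 1/(6 + 7) = -608/5 + 1/13 = -7899/65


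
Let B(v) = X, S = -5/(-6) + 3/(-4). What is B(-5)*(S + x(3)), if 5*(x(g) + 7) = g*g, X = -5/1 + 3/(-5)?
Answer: 2149/75 ≈ 28.653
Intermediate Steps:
S = 1/12 (S = -5*(-⅙) + 3*(-¼) = ⅚ - ¾ = 1/12 ≈ 0.083333)
X = -28/5 (X = -5*1 + 3*(-⅕) = -5 - ⅗ = -28/5 ≈ -5.6000)
B(v) = -28/5
x(g) = -7 + g²/5 (x(g) = -7 + (g*g)/5 = -7 + g²/5)
B(-5)*(S + x(3)) = -28*(1/12 + (-7 + (⅕)*3²))/5 = -28*(1/12 + (-7 + (⅕)*9))/5 = -28*(1/12 + (-7 + 9/5))/5 = -28*(1/12 - 26/5)/5 = -28/5*(-307/60) = 2149/75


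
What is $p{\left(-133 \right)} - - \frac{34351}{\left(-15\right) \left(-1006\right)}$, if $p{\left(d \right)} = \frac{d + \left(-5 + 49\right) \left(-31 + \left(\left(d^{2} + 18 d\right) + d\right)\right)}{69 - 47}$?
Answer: $\frac{2511281878}{82995} \approx 30258.0$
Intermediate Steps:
$p{\left(d \right)} = -62 + 2 d^{2} + \frac{837 d}{22}$ ($p{\left(d \right)} = \frac{d + 44 \left(-31 + \left(d^{2} + 19 d\right)\right)}{22} = \left(d + 44 \left(-31 + d^{2} + 19 d\right)\right) \frac{1}{22} = \left(d + \left(-1364 + 44 d^{2} + 836 d\right)\right) \frac{1}{22} = \left(-1364 + 44 d^{2} + 837 d\right) \frac{1}{22} = -62 + 2 d^{2} + \frac{837 d}{22}$)
$p{\left(-133 \right)} - - \frac{34351}{\left(-15\right) \left(-1006\right)} = \left(-62 + 2 \left(-133\right)^{2} + \frac{837}{22} \left(-133\right)\right) - - \frac{34351}{\left(-15\right) \left(-1006\right)} = \left(-62 + 2 \cdot 17689 - \frac{111321}{22}\right) - - \frac{34351}{15090} = \left(-62 + 35378 - \frac{111321}{22}\right) - \left(-34351\right) \frac{1}{15090} = \frac{665631}{22} - - \frac{34351}{15090} = \frac{665631}{22} + \frac{34351}{15090} = \frac{2511281878}{82995}$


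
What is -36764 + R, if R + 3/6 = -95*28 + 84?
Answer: -78681/2 ≈ -39341.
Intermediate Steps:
R = -5153/2 (R = -1/2 + (-95*28 + 84) = -1/2 + (-2660 + 84) = -1/2 - 2576 = -5153/2 ≈ -2576.5)
-36764 + R = -36764 - 5153/2 = -78681/2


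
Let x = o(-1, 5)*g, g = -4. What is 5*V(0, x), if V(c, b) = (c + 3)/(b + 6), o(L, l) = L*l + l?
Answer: 5/2 ≈ 2.5000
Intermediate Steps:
o(L, l) = l + L*l
x = 0 (x = (5*(1 - 1))*(-4) = (5*0)*(-4) = 0*(-4) = 0)
V(c, b) = (3 + c)/(6 + b)
5*V(0, x) = 5*((3 + 0)/(6 + 0)) = 5*(3/6) = 5*((⅙)*3) = 5*(½) = 5/2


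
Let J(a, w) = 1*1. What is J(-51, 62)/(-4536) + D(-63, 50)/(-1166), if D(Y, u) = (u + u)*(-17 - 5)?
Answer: 453547/240408 ≈ 1.8866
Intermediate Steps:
D(Y, u) = -44*u (D(Y, u) = (2*u)*(-22) = -44*u)
J(a, w) = 1
J(-51, 62)/(-4536) + D(-63, 50)/(-1166) = 1/(-4536) - 44*50/(-1166) = 1*(-1/4536) - 2200*(-1/1166) = -1/4536 + 100/53 = 453547/240408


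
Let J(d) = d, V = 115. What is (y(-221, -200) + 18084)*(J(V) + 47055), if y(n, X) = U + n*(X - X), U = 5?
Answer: 853258130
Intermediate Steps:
y(n, X) = 5 (y(n, X) = 5 + n*(X - X) = 5 + n*0 = 5 + 0 = 5)
(y(-221, -200) + 18084)*(J(V) + 47055) = (5 + 18084)*(115 + 47055) = 18089*47170 = 853258130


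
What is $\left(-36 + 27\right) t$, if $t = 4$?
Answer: $-36$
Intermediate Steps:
$\left(-36 + 27\right) t = \left(-36 + 27\right) 4 = \left(-9\right) 4 = -36$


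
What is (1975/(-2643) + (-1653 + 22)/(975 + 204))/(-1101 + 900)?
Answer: 2213086/208778499 ≈ 0.010600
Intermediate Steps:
(1975/(-2643) + (-1653 + 22)/(975 + 204))/(-1101 + 900) = (1975*(-1/2643) - 1631/1179)/(-201) = (-1975/2643 - 1631*1/1179)*(-1/201) = (-1975/2643 - 1631/1179)*(-1/201) = -2213086/1038699*(-1/201) = 2213086/208778499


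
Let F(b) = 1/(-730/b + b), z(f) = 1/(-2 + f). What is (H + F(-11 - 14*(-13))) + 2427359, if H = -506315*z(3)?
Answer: 54770885655/28511 ≈ 1.9210e+6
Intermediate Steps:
F(b) = 1/(b - 730/b)
H = -506315 (H = -506315/(-2 + 3) = -506315/1 = -506315 ≈ -5.0632e+5)
(H + F(-11 - 14*(-13))) + 2427359 = (-506315 + (-11 - 14*(-13))/(-730 + (-11 - 14*(-13))²)) + 2427359 = (-506315 + (-11 + 182)/(-730 + (-11 + 182)²)) + 2427359 = (-506315 + 171/(-730 + 171²)) + 2427359 = (-506315 + 171/(-730 + 29241)) + 2427359 = (-506315 + 171/28511) + 2427359 = -14435546794/28511 + 2427359 = 54770885655/28511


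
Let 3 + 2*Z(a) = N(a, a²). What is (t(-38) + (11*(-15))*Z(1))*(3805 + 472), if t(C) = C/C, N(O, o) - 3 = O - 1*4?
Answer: 2125669/2 ≈ 1.0628e+6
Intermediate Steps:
N(O, o) = -1 + O (N(O, o) = 3 + (O - 1*4) = 3 + (O - 4) = 3 + (-4 + O) = -1 + O)
Z(a) = -2 + a/2 (Z(a) = -3/2 + (-1 + a)/2 = -3/2 + (-½ + a/2) = -2 + a/2)
t(C) = 1
(t(-38) + (11*(-15))*Z(1))*(3805 + 472) = (1 + (11*(-15))*(-2 + (½)*1))*(3805 + 472) = (1 - 165*(-2 + ½))*4277 = (1 - 165*(-3/2))*4277 = (1 + 495/2)*4277 = (497/2)*4277 = 2125669/2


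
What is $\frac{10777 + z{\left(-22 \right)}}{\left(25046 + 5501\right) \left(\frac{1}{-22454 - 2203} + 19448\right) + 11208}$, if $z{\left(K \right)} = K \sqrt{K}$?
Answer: $\frac{265728489}{14648458951901} - \frac{542454 i \sqrt{22}}{14648458951901} \approx 1.814 \cdot 10^{-5} - 1.7369 \cdot 10^{-7} i$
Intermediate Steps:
$z{\left(K \right)} = K^{\frac{3}{2}}$
$\frac{10777 + z{\left(-22 \right)}}{\left(25046 + 5501\right) \left(\frac{1}{-22454 - 2203} + 19448\right) + 11208} = \frac{10777 + \left(-22\right)^{\frac{3}{2}}}{\left(25046 + 5501\right) \left(\frac{1}{-22454 - 2203} + 19448\right) + 11208} = \frac{10777 - 22 i \sqrt{22}}{30547 \left(\frac{1}{-24657} + 19448\right) + 11208} = \frac{10777 - 22 i \sqrt{22}}{30547 \left(- \frac{1}{24657} + 19448\right) + 11208} = \frac{10777 - 22 i \sqrt{22}}{30547 \cdot \frac{479529335}{24657} + 11208} = \frac{10777 - 22 i \sqrt{22}}{\frac{14648182596245}{24657} + 11208} = \frac{10777 - 22 i \sqrt{22}}{\frac{14648458951901}{24657}} = \left(10777 - 22 i \sqrt{22}\right) \frac{24657}{14648458951901} = \frac{265728489}{14648458951901} - \frac{542454 i \sqrt{22}}{14648458951901}$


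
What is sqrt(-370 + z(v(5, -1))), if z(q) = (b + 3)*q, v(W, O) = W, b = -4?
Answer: 5*I*sqrt(15) ≈ 19.365*I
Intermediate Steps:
z(q) = -q (z(q) = (-4 + 3)*q = -q)
sqrt(-370 + z(v(5, -1))) = sqrt(-370 - 1*5) = sqrt(-370 - 5) = sqrt(-375) = 5*I*sqrt(15)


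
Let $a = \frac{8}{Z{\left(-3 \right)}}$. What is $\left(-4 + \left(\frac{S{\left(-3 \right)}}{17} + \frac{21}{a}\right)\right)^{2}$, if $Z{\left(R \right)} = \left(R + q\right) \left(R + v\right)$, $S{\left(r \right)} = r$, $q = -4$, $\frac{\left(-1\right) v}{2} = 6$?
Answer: $\frac{1362864889}{18496} \approx 73684.0$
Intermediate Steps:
$v = -12$ ($v = \left(-2\right) 6 = -12$)
$Z{\left(R \right)} = \left(-12 + R\right) \left(-4 + R\right)$ ($Z{\left(R \right)} = \left(R - 4\right) \left(R - 12\right) = \left(-4 + R\right) \left(-12 + R\right) = \left(-12 + R\right) \left(-4 + R\right)$)
$a = \frac{8}{105}$ ($a = \frac{8}{48 + \left(-3\right)^{2} - -48} = \frac{8}{48 + 9 + 48} = \frac{8}{105} \approx 0.07619$)
$\left(-4 + \left(\frac{S{\left(-3 \right)}}{17} + \frac{21}{a}\right)\right)^{2} = \left(-4 + \left(- \frac{3}{17} + \frac{21}{\frac{8}{105}}\right)\right)^{2} = \left(-4 + \left(\left(-3\right) \frac{1}{17} + 21 \cdot \frac{105}{8}\right)\right)^{2} = \left(-4 + \left(- \frac{3}{17} + \frac{2205}{8}\right)\right)^{2} = \left(-4 + \frac{37461}{136}\right)^{2} = \left(\frac{36917}{136}\right)^{2} = \frac{1362864889}{18496}$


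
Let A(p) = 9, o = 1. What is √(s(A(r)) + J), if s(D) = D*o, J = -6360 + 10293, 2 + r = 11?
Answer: 3*√438 ≈ 62.785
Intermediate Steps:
r = 9 (r = -2 + 11 = 9)
J = 3933
s(D) = D (s(D) = D*1 = D)
√(s(A(r)) + J) = √(9 + 3933) = √3942 = 3*√438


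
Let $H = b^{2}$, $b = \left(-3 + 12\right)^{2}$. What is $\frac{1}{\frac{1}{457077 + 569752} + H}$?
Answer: $\frac{1026829}{6737025070} \approx 0.00015242$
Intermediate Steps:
$b = 81$ ($b = 9^{2} = 81$)
$H = 6561$ ($H = 81^{2} = 6561$)
$\frac{1}{\frac{1}{457077 + 569752} + H} = \frac{1}{\frac{1}{457077 + 569752} + 6561} = \frac{1}{\frac{1}{1026829} + 6561} = \frac{1}{\frac{6737025070}{1026829}} = \frac{1026829}{6737025070}$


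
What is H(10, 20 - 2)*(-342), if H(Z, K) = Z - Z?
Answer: 0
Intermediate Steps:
H(Z, K) = 0
H(10, 20 - 2)*(-342) = 0*(-342) = 0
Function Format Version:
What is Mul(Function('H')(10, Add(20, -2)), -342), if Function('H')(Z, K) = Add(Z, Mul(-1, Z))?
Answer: 0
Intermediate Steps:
Function('H')(Z, K) = 0
Mul(Function('H')(10, Add(20, -2)), -342) = Mul(0, -342) = 0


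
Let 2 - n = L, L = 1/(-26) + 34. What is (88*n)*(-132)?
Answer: 4826448/13 ≈ 3.7127e+5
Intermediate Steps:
L = 883/26 (L = -1/26 + 34 = 883/26 ≈ 33.962)
n = -831/26 (n = 2 - 1*883/26 = 2 - 883/26 = -831/26 ≈ -31.962)
(88*n)*(-132) = (88*(-831/26))*(-132) = -36564/13*(-132) = 4826448/13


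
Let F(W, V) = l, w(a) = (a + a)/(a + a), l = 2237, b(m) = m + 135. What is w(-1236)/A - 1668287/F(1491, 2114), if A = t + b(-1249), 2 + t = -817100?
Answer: -1365019118229/1830349192 ≈ -745.77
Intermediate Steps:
b(m) = 135 + m
t = -817102 (t = -2 - 817100 = -817102)
w(a) = 1 (w(a) = (2*a)/((2*a)) = (2*a)*(1/(2*a)) = 1)
F(W, V) = 2237
A = -818216 (A = -817102 + (135 - 1249) = -817102 - 1114 = -818216)
w(-1236)/A - 1668287/F(1491, 2114) = 1/(-818216) - 1668287/2237 = 1*(-1/818216) - 1668287*1/2237 = -1/818216 - 1668287/2237 = -1365019118229/1830349192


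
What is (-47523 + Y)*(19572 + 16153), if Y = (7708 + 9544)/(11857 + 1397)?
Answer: -11250741888875/6627 ≈ -1.6977e+9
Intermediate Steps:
Y = 8626/6627 (Y = 17252/13254 = 17252*(1/13254) = 8626/6627 ≈ 1.3016)
(-47523 + Y)*(19572 + 16153) = (-47523 + 8626/6627)*(19572 + 16153) = -314926295/6627*35725 = -11250741888875/6627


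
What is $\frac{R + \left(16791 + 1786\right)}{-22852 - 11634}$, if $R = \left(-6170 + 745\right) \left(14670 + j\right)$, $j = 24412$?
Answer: $\frac{212001273}{34486} \approx 6147.5$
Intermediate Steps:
$R = -212019850$ ($R = \left(-6170 + 745\right) \left(14670 + 24412\right) = \left(-5425\right) 39082 = -212019850$)
$\frac{R + \left(16791 + 1786\right)}{-22852 - 11634} = \frac{-212019850 + \left(16791 + 1786\right)}{-22852 - 11634} = \frac{-212019850 + 18577}{-34486} = \left(-212001273\right) \left(- \frac{1}{34486}\right) = \frac{212001273}{34486}$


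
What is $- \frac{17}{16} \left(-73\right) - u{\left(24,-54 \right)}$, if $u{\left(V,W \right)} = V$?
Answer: $\frac{857}{16} \approx 53.563$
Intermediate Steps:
$- \frac{17}{16} \left(-73\right) - u{\left(24,-54 \right)} = - \frac{17}{16} \left(-73\right) - 24 = - 17 \cdot \frac{1}{16} \left(-73\right) - 24 = - \frac{17 \left(-73\right)}{16} - 24 = \left(-1\right) \left(- \frac{1241}{16}\right) - 24 = \frac{1241}{16} - 24 = \frac{857}{16}$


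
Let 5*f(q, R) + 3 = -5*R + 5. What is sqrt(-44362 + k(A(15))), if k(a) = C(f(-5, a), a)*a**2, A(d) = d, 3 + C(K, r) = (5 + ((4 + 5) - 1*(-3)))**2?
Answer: 2*sqrt(4997) ≈ 141.38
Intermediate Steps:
f(q, R) = 2/5 - R (f(q, R) = -3/5 + (-5*R + 5)/5 = -3/5 + (5 - 5*R)/5 = -3/5 + (1 - R) = 2/5 - R)
C(K, r) = 286 (C(K, r) = -3 + (5 + ((4 + 5) - 1*(-3)))**2 = -3 + (5 + (9 + 3))**2 = -3 + (5 + 12)**2 = -3 + 17**2 = -3 + 289 = 286)
k(a) = 286*a**2
sqrt(-44362 + k(A(15))) = sqrt(-44362 + 286*15**2) = sqrt(-44362 + 286*225) = sqrt(-44362 + 64350) = sqrt(19988) = 2*sqrt(4997)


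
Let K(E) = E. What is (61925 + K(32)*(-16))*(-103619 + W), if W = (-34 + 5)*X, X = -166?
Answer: -6067911465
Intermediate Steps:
W = 4814 (W = (-34 + 5)*(-166) = -29*(-166) = 4814)
(61925 + K(32)*(-16))*(-103619 + W) = (61925 + 32*(-16))*(-103619 + 4814) = (61925 - 512)*(-98805) = 61413*(-98805) = -6067911465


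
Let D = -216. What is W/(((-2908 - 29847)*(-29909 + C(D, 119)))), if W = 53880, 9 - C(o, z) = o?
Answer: 2694/48614971 ≈ 5.5415e-5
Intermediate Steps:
C(o, z) = 9 - o
W/(((-2908 - 29847)*(-29909 + C(D, 119)))) = 53880/(((-2908 - 29847)*(-29909 + (9 - 1*(-216))))) = 53880/((-32755*(-29909 + (9 + 216)))) = 53880/((-32755*(-29909 + 225))) = 53880/((-32755*(-29684))) = 53880/972299420 = 53880*(1/972299420) = 2694/48614971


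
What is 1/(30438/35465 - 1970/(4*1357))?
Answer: 96252010/47675707 ≈ 2.0189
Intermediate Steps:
1/(30438/35465 - 1970/(4*1357)) = 1/(30438*(1/35465) - 1970/5428) = 1/(30438/35465 - 1970*1/5428) = 1/(30438/35465 - 985/2714) = 1/(47675707/96252010) = 96252010/47675707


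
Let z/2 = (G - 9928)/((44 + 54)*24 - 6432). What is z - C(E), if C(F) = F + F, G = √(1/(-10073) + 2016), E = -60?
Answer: 1873/15 - √204554093191/20548920 ≈ 124.84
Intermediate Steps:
G = √204554093191/10073 (G = √(-1/10073 + 2016) = √(20307167/10073) = √204554093191/10073 ≈ 44.900)
C(F) = 2*F
z = 73/15 - √204554093191/20548920 (z = 2*((√204554093191/10073 - 9928)/((44 + 54)*24 - 6432)) = 2*((-9928 + √204554093191/10073)/(98*24 - 6432)) = 2*((-9928 + √204554093191/10073)/(2352 - 6432)) = 2*((-9928 + √204554093191/10073)/(-4080)) = 2*((-9928 + √204554093191/10073)*(-1/4080)) = 2*(73/30 - √204554093191/41097840) = 73/15 - √204554093191/20548920 ≈ 4.8447)
z - C(E) = (73/15 - √204554093191/20548920) - 2*(-60) = (73/15 - √204554093191/20548920) - 1*(-120) = (73/15 - √204554093191/20548920) + 120 = 1873/15 - √204554093191/20548920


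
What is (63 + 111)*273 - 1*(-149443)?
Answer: 196945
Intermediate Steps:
(63 + 111)*273 - 1*(-149443) = 174*273 + 149443 = 47502 + 149443 = 196945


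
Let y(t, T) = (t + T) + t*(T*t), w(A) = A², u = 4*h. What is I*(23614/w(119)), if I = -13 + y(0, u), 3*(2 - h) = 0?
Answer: -118070/14161 ≈ -8.3377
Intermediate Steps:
h = 2 (h = 2 - ⅓*0 = 2 + 0 = 2)
u = 8 (u = 4*2 = 8)
y(t, T) = T + t + T*t² (y(t, T) = (T + t) + T*t² = T + t + T*t²)
I = -5 (I = -13 + (8 + 0 + 8*0²) = -13 + (8 + 0 + 8*0) = -13 + (8 + 0 + 0) = -13 + 8 = -5)
I*(23614/w(119)) = -118070/(119²) = -118070/14161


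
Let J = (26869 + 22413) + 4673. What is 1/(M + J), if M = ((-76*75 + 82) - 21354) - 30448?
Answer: -1/3465 ≈ -0.00028860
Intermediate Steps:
J = 53955 (J = 49282 + 4673 = 53955)
M = -57420 (M = ((-5700 + 82) - 21354) - 30448 = (-5618 - 21354) - 30448 = -26972 - 30448 = -57420)
1/(M + J) = 1/(-57420 + 53955) = 1/(-3465) = -1/3465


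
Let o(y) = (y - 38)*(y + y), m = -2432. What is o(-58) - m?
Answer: 13568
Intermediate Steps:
o(y) = 2*y*(-38 + y) (o(y) = (-38 + y)*(2*y) = 2*y*(-38 + y))
o(-58) - m = 2*(-58)*(-38 - 58) - 1*(-2432) = 2*(-58)*(-96) + 2432 = 11136 + 2432 = 13568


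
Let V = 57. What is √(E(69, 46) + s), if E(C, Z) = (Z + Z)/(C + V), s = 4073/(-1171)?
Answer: I*√1661802401/24591 ≈ 1.6577*I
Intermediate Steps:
s = -4073/1171 (s = 4073*(-1/1171) = -4073/1171 ≈ -3.4782)
E(C, Z) = 2*Z/(57 + C) (E(C, Z) = (Z + Z)/(C + 57) = (2*Z)/(57 + C) = 2*Z/(57 + C))
√(E(69, 46) + s) = √(2*46/(57 + 69) - 4073/1171) = √(2*46/126 - 4073/1171) = √(2*46*(1/126) - 4073/1171) = √(46/63 - 4073/1171) = √(-202733/73773) = I*√1661802401/24591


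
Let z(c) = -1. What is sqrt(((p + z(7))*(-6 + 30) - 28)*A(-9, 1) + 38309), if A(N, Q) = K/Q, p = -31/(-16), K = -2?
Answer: 4*sqrt(2395) ≈ 195.75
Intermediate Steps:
p = 31/16 (p = -31*(-1/16) = 31/16 ≈ 1.9375)
A(N, Q) = -2/Q
sqrt(((p + z(7))*(-6 + 30) - 28)*A(-9, 1) + 38309) = sqrt(((31/16 - 1)*(-6 + 30) - 28)*(-2/1) + 38309) = sqrt(((15/16)*24 - 28)*(-2*1) + 38309) = sqrt((45/2 - 28)*(-2) + 38309) = sqrt(-11/2*(-2) + 38309) = sqrt(11 + 38309) = sqrt(38320) = 4*sqrt(2395)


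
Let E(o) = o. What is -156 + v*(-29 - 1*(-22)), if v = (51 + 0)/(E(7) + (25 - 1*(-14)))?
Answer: -7533/46 ≈ -163.76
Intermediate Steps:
v = 51/46 (v = (51 + 0)/(7 + (25 - 1*(-14))) = 51/(7 + (25 + 14)) = 51/(7 + 39) = 51/46 ≈ 1.1087)
-156 + v*(-29 - 1*(-22)) = -156 + 51*(-29 - 1*(-22))/46 = -156 + 51*(-29 + 22)/46 = -156 + (51/46)*(-7) = -156 - 357/46 = -7533/46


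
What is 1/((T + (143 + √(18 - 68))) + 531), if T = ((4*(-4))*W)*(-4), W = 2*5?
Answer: 657/863323 - 5*I*√2/1726646 ≈ 0.00076101 - 4.0953e-6*I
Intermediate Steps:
W = 10
T = 640 (T = ((4*(-4))*10)*(-4) = -16*10*(-4) = -160*(-4) = 640)
1/((T + (143 + √(18 - 68))) + 531) = 1/((640 + (143 + √(18 - 68))) + 531) = 1/((640 + (143 + √(-50))) + 531) = 1/((640 + (143 + 5*I*√2)) + 531) = 1/((783 + 5*I*√2) + 531) = 1/(1314 + 5*I*√2)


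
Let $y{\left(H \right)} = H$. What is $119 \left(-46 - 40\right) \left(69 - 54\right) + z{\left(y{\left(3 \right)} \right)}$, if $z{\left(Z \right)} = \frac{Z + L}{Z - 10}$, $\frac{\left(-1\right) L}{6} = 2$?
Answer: $- \frac{1074561}{7} \approx -1.5351 \cdot 10^{5}$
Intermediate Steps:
$L = -12$ ($L = \left(-6\right) 2 = -12$)
$z{\left(Z \right)} = \frac{-12 + Z}{-10 + Z}$ ($z{\left(Z \right)} = \frac{Z - 12}{Z - 10} = \frac{-12 + Z}{-10 + Z}$)
$119 \left(-46 - 40\right) \left(69 - 54\right) + z{\left(y{\left(3 \right)} \right)} = 119 \left(-46 - 40\right) \left(69 - 54\right) + \frac{-12 + 3}{-10 + 3} = 119 \left(\left(-86\right) 15\right) + \frac{1}{-7} \left(-9\right) = 119 \left(-1290\right) - - \frac{9}{7} = -153510 + \frac{9}{7} = - \frac{1074561}{7}$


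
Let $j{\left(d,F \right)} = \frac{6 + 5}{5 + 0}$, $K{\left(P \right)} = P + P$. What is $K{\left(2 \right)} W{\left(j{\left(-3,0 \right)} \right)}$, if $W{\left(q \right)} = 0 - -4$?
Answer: $16$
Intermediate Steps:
$K{\left(P \right)} = 2 P$
$j{\left(d,F \right)} = \frac{11}{5}$
$W{\left(q \right)} = 4$ ($W{\left(q \right)} = 0 + 4 = 4$)
$K{\left(2 \right)} W{\left(j{\left(-3,0 \right)} \right)} = 2 \cdot 2 \cdot 4 = 4 \cdot 4 = 16$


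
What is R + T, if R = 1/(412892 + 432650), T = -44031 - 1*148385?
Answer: -162695809471/845542 ≈ -1.9242e+5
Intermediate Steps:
T = -192416 (T = -44031 - 148385 = -192416)
R = 1/845542 ≈ 1.1827e-6
R + T = 1/845542 - 192416 = -162695809471/845542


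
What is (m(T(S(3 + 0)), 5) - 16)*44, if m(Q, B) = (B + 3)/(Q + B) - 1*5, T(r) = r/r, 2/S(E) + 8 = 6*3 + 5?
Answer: -2596/3 ≈ -865.33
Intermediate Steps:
S(E) = 2/15 (S(E) = 2/(-8 + (6*3 + 5)) = 2/(-8 + (18 + 5)) = 2/(-8 + 23) = 2/15)
T(r) = 1
m(Q, B) = -5 + (3 + B)/(B + Q) (m(Q, B) = (3 + B)/(B + Q) - 5 = -5 + (3 + B)/(B + Q))
(m(T(S(3 + 0)), 5) - 16)*44 = ((3 - 5*1 - 4*5)/(5 + 1) - 16)*44 = ((3 - 5 - 20)/6 - 16)*44 = ((⅙)*(-22) - 16)*44 = (-11/3 - 16)*44 = -59/3*44 = -2596/3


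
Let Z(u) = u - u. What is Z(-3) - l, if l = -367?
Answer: 367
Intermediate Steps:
Z(u) = 0
Z(-3) - l = 0 - 1*(-367) = 0 + 367 = 367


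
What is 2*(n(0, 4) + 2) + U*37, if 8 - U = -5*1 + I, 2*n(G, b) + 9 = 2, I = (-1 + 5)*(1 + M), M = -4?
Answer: 922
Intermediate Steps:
I = -12 (I = (-1 + 5)*(1 - 4) = 4*(-3) = -12)
n(G, b) = -7/2 (n(G, b) = -9/2 + (½)*2 = -9/2 + 1 = -7/2)
U = 25 (U = 8 - (-5*1 - 12) = 8 - (-5 - 12) = 8 - 1*(-17) = 8 + 17 = 25)
2*(n(0, 4) + 2) + U*37 = 2*(-7/2 + 2) + 25*37 = 2*(-3/2) + 925 = -3 + 925 = 922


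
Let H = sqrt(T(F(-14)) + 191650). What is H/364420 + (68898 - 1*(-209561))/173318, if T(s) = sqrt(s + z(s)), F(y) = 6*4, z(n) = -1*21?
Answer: 278459/173318 + sqrt(191650 + sqrt(3))/364420 ≈ 1.6078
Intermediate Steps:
z(n) = -21
F(y) = 24
T(s) = sqrt(-21 + s) (T(s) = sqrt(s - 21) = sqrt(-21 + s))
H = sqrt(191650 + sqrt(3)) (H = sqrt(sqrt(-21 + 24) + 191650) = sqrt(sqrt(3) + 191650) = sqrt(191650 + sqrt(3)) ≈ 437.78)
H/364420 + (68898 - 1*(-209561))/173318 = sqrt(191650 + sqrt(3))/364420 + (68898 - 1*(-209561))/173318 = sqrt(191650 + sqrt(3))*(1/364420) + (68898 + 209561)*(1/173318) = sqrt(191650 + sqrt(3))/364420 + 278459*(1/173318) = sqrt(191650 + sqrt(3))/364420 + 278459/173318 = 278459/173318 + sqrt(191650 + sqrt(3))/364420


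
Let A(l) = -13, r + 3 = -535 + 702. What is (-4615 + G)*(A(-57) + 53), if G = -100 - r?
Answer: -195160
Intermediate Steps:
r = 164 (r = -3 + (-535 + 702) = -3 + 167 = 164)
G = -264 (G = -100 - 1*164 = -100 - 164 = -264)
(-4615 + G)*(A(-57) + 53) = (-4615 - 264)*(-13 + 53) = -4879*40 = -195160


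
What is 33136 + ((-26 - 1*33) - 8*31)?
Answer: 32829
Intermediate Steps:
33136 + ((-26 - 1*33) - 8*31) = 33136 + ((-26 - 33) - 248) = 33136 + (-59 - 248) = 33136 - 307 = 32829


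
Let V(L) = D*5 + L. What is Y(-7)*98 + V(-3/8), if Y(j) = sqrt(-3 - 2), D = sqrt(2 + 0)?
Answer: -3/8 + 5*sqrt(2) + 98*I*sqrt(5) ≈ 6.6961 + 219.13*I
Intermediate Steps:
D = sqrt(2) ≈ 1.4142
Y(j) = I*sqrt(5) (Y(j) = sqrt(-5) = I*sqrt(5))
V(L) = L + 5*sqrt(2) (V(L) = sqrt(2)*5 + L = 5*sqrt(2) + L = L + 5*sqrt(2))
Y(-7)*98 + V(-3/8) = (I*sqrt(5))*98 + (-3/8 + 5*sqrt(2)) = 98*I*sqrt(5) + (-3*1/8 + 5*sqrt(2)) = 98*I*sqrt(5) + (-3/8 + 5*sqrt(2)) = -3/8 + 5*sqrt(2) + 98*I*sqrt(5)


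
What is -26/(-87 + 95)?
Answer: -13/4 ≈ -3.2500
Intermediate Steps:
-26/(-87 + 95) = -26/8 = -26*⅛ = -13/4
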